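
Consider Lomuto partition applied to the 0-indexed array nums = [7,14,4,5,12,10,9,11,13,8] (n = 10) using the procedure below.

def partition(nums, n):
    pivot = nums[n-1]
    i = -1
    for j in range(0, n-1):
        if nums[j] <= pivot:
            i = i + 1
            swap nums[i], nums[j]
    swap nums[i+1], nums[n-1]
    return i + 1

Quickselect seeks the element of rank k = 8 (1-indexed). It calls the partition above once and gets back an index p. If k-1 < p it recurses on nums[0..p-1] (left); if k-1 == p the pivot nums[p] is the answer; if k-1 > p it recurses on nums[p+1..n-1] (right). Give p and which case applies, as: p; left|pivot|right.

pivot = nums[9] = 8; i = -1
j=0: nums[0]=7 ≤ 8 → i=0, swap nums[0],nums[0] (no change) → [7,14,4,5,12,10,9,11,13,8]
j=1: nums[1]=14 > 8 → no swap
j=2: nums[2]=4 ≤ 8 → i=1, swap nums[1],nums[2] → [7,4,14,5,12,10,9,11,13,8]
j=3: nums[3]=5 ≤ 8 → i=2, swap nums[2],nums[3] → [7,4,5,14,12,10,9,11,13,8]
j=4: nums[4]=12 > 8 → no swap
j=5: nums[5]=10 > 8 → no swap
j=6: nums[6]=9 > 8 → no swap
j=7: nums[7]=11 > 8 → no swap
j=8: nums[8]=13 > 8 → no swap
final swap nums[3],nums[9] → [7,4,5,8,12,10,9,11,13,14]; return 3
p = 3; k-1 = 7 > 3 ⇒ right

3; right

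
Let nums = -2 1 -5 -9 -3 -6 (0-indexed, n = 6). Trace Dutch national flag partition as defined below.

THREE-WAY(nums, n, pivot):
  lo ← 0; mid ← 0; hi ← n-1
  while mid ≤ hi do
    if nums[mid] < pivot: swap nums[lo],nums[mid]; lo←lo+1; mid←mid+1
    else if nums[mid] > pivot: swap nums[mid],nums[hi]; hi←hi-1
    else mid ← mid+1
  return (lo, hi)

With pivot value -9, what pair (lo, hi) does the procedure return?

(0, 0)

pivot = -9; lo=0, mid=0, hi=5
nums[mid]=-2>-9: swap nums[0],nums[5]; hi=4 → -6 1 -5 -9 -3 -2
nums[mid]=-6>-9: swap nums[0],nums[4]; hi=3 → -3 1 -5 -9 -6 -2
nums[mid]=-3>-9: swap nums[0],nums[3]; hi=2 → -9 1 -5 -3 -6 -2
nums[mid]=-9=-9: mid=1
nums[mid]=1>-9: swap nums[1],nums[2]; hi=1 → -9 -5 1 -3 -6 -2
nums[mid]=-5>-9: swap nums[1],nums[1]; hi=0 → -9 -5 1 -3 -6 -2
end: lo=0, hi=0; nums = -9 -5 1 -3 -6 -2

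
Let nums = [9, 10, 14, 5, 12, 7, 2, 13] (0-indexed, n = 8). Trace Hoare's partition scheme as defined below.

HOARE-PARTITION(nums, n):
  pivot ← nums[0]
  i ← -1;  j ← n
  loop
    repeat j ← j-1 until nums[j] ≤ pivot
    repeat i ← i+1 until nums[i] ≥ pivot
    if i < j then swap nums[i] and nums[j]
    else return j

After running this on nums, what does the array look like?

pivot=9
j stops at 6 (2), i stops at 0 (9); swap ⇒ [2, 10, 14, 5, 12, 7, 9, 13]
j stops at 5 (7), i stops at 1 (10); swap ⇒ [2, 7, 14, 5, 12, 10, 9, 13]
j stops at 3 (5), i stops at 2 (14); swap ⇒ [2, 7, 5, 14, 12, 10, 9, 13]
j stops at 2, i stops at 3; i≥j ⇒ return 2. nums=[2, 7, 5, 14, 12, 10, 9, 13]

[2, 7, 5, 14, 12, 10, 9, 13]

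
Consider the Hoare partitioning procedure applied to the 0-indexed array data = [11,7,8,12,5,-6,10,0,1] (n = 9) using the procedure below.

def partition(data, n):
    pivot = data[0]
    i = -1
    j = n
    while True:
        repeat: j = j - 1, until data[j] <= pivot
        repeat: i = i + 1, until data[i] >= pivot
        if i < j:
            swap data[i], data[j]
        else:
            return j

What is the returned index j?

6

pivot = data[0] = 11; i = -1, j = 9
j→8 (data[8]=1≤11), i→0 (data[0]=11≥11); i<j, swap → [1,7,8,12,5,-6,10,0,11]
j→7 (data[7]=0≤11), i→3 (data[3]=12≥11); i<j, swap → [1,7,8,0,5,-6,10,12,11]
j→6, i→7; i≥j, return j=6. data = [1,7,8,0,5,-6,10,12,11]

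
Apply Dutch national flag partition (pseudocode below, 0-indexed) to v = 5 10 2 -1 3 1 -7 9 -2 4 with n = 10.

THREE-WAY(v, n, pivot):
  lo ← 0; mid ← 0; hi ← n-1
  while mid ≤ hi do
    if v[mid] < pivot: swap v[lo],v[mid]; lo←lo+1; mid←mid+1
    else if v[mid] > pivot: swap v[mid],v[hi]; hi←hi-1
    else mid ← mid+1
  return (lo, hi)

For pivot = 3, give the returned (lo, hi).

pivot = 3; lo=0, mid=0, hi=9
v[mid]=5>3: swap v[0],v[9]; hi=8 → 4 10 2 -1 3 1 -7 9 -2 5
v[mid]=4>3: swap v[0],v[8]; hi=7 → -2 10 2 -1 3 1 -7 9 4 5
v[mid]=-2<3: swap v[0],v[0]; lo=1,mid=1 → -2 10 2 -1 3 1 -7 9 4 5
v[mid]=10>3: swap v[1],v[7]; hi=6 → -2 9 2 -1 3 1 -7 10 4 5
v[mid]=9>3: swap v[1],v[6]; hi=5 → -2 -7 2 -1 3 1 9 10 4 5
v[mid]=-7<3: swap v[1],v[1]; lo=2,mid=2 → -2 -7 2 -1 3 1 9 10 4 5
v[mid]=2<3: swap v[2],v[2]; lo=3,mid=3 → -2 -7 2 -1 3 1 9 10 4 5
v[mid]=-1<3: swap v[3],v[3]; lo=4,mid=4 → -2 -7 2 -1 3 1 9 10 4 5
v[mid]=3=3: mid=5
v[mid]=1<3: swap v[4],v[5]; lo=5,mid=6 → -2 -7 2 -1 1 3 9 10 4 5
end: lo=5, hi=5; v = -2 -7 2 -1 1 3 9 10 4 5

(5, 5)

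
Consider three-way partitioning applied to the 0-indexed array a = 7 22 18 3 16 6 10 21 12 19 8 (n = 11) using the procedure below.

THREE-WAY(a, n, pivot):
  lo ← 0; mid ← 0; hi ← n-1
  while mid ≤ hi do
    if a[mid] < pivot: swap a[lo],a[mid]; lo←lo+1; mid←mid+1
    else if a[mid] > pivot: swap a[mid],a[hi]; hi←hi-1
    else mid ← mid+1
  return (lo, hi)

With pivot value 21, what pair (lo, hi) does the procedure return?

lo=0 mid=0 hi=10
7<21: swap(0,0), lo=1 mid=1 ⇒ 7 22 18 3 16 6 10 21 12 19 8
22>21: swap(1,10), hi=9 ⇒ 7 8 18 3 16 6 10 21 12 19 22
8<21: swap(1,1), lo=2 mid=2 ⇒ 7 8 18 3 16 6 10 21 12 19 22
18<21: swap(2,2), lo=3 mid=3 ⇒ 7 8 18 3 16 6 10 21 12 19 22
3<21: swap(3,3), lo=4 mid=4 ⇒ 7 8 18 3 16 6 10 21 12 19 22
16<21: swap(4,4), lo=5 mid=5 ⇒ 7 8 18 3 16 6 10 21 12 19 22
6<21: swap(5,5), lo=6 mid=6 ⇒ 7 8 18 3 16 6 10 21 12 19 22
10<21: swap(6,6), lo=7 mid=7 ⇒ 7 8 18 3 16 6 10 21 12 19 22
21=21: mid=8
12<21: swap(7,8), lo=8 mid=9 ⇒ 7 8 18 3 16 6 10 12 21 19 22
19<21: swap(8,9), lo=9 mid=10 ⇒ 7 8 18 3 16 6 10 12 19 21 22
done. lo=9 hi=9; a=7 8 18 3 16 6 10 12 19 21 22

(9, 9)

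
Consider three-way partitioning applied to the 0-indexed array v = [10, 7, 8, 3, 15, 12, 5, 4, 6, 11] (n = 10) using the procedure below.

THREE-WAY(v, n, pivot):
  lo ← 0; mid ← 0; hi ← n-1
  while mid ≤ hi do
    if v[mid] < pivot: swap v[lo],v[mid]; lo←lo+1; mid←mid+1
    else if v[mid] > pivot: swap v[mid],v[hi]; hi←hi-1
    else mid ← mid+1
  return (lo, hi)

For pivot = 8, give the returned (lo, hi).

(5, 5)

lo=0 mid=0 hi=9
10>8: swap(0,9), hi=8 ⇒ [11, 7, 8, 3, 15, 12, 5, 4, 6, 10]
11>8: swap(0,8), hi=7 ⇒ [6, 7, 8, 3, 15, 12, 5, 4, 11, 10]
6<8: swap(0,0), lo=1 mid=1 ⇒ [6, 7, 8, 3, 15, 12, 5, 4, 11, 10]
7<8: swap(1,1), lo=2 mid=2 ⇒ [6, 7, 8, 3, 15, 12, 5, 4, 11, 10]
8=8: mid=3
3<8: swap(2,3), lo=3 mid=4 ⇒ [6, 7, 3, 8, 15, 12, 5, 4, 11, 10]
15>8: swap(4,7), hi=6 ⇒ [6, 7, 3, 8, 4, 12, 5, 15, 11, 10]
4<8: swap(3,4), lo=4 mid=5 ⇒ [6, 7, 3, 4, 8, 12, 5, 15, 11, 10]
12>8: swap(5,6), hi=5 ⇒ [6, 7, 3, 4, 8, 5, 12, 15, 11, 10]
5<8: swap(4,5), lo=5 mid=6 ⇒ [6, 7, 3, 4, 5, 8, 12, 15, 11, 10]
done. lo=5 hi=5; v=[6, 7, 3, 4, 5, 8, 12, 15, 11, 10]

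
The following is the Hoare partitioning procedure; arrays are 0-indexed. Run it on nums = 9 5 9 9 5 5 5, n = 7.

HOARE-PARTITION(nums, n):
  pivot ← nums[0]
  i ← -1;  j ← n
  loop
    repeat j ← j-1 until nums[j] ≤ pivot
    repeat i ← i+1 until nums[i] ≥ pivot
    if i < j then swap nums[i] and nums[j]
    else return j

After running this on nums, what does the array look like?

pivot=9
j stops at 6 (5), i stops at 0 (9); swap ⇒ 5 5 9 9 5 5 9
j stops at 5 (5), i stops at 2 (9); swap ⇒ 5 5 5 9 5 9 9
j stops at 4 (5), i stops at 3 (9); swap ⇒ 5 5 5 5 9 9 9
j stops at 3, i stops at 4; i≥j ⇒ return 3. nums=5 5 5 5 9 9 9

5 5 5 5 9 9 9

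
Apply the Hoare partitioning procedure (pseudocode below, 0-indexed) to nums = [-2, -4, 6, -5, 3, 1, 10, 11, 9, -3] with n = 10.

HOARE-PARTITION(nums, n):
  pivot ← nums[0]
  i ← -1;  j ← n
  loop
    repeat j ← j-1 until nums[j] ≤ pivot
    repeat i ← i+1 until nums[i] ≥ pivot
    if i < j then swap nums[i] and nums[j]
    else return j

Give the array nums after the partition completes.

pivot=-2
j stops at 9 (-3), i stops at 0 (-2); swap ⇒ [-3, -4, 6, -5, 3, 1, 10, 11, 9, -2]
j stops at 3 (-5), i stops at 2 (6); swap ⇒ [-3, -4, -5, 6, 3, 1, 10, 11, 9, -2]
j stops at 2, i stops at 3; i≥j ⇒ return 2. nums=[-3, -4, -5, 6, 3, 1, 10, 11, 9, -2]

[-3, -4, -5, 6, 3, 1, 10, 11, 9, -2]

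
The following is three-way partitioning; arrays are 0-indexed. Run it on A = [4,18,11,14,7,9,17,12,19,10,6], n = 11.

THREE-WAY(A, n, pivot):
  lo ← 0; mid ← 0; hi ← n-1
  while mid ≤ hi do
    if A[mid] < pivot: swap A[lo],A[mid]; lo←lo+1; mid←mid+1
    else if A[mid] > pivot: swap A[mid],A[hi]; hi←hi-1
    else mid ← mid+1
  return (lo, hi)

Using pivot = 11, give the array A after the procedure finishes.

[4,6,10,7,9,11,12,19,17,14,18]

pivot = 11; lo=0, mid=0, hi=10
A[mid]=4<11: swap A[0],A[0]; lo=1,mid=1 → [4,18,11,14,7,9,17,12,19,10,6]
A[mid]=18>11: swap A[1],A[10]; hi=9 → [4,6,11,14,7,9,17,12,19,10,18]
A[mid]=6<11: swap A[1],A[1]; lo=2,mid=2 → [4,6,11,14,7,9,17,12,19,10,18]
A[mid]=11=11: mid=3
A[mid]=14>11: swap A[3],A[9]; hi=8 → [4,6,11,10,7,9,17,12,19,14,18]
A[mid]=10<11: swap A[2],A[3]; lo=3,mid=4 → [4,6,10,11,7,9,17,12,19,14,18]
A[mid]=7<11: swap A[3],A[4]; lo=4,mid=5 → [4,6,10,7,11,9,17,12,19,14,18]
A[mid]=9<11: swap A[4],A[5]; lo=5,mid=6 → [4,6,10,7,9,11,17,12,19,14,18]
A[mid]=17>11: swap A[6],A[8]; hi=7 → [4,6,10,7,9,11,19,12,17,14,18]
A[mid]=19>11: swap A[6],A[7]; hi=6 → [4,6,10,7,9,11,12,19,17,14,18]
A[mid]=12>11: swap A[6],A[6]; hi=5 → [4,6,10,7,9,11,12,19,17,14,18]
end: lo=5, hi=5; A = [4,6,10,7,9,11,12,19,17,14,18]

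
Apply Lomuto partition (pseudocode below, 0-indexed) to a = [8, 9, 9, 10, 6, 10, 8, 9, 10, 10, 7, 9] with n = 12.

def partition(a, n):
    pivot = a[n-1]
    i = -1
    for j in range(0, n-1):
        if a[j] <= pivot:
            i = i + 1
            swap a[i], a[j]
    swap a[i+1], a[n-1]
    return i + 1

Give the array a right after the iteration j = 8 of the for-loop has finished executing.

pivot=9, i=-1
j=0: 8≤9, i=0, swap(0,0) ⇒ [8, 9, 9, 10, 6, 10, 8, 9, 10, 10, 7, 9]
j=1: 9≤9, i=1, swap(1,1) ⇒ [8, 9, 9, 10, 6, 10, 8, 9, 10, 10, 7, 9]
j=2: 9≤9, i=2, swap(2,2) ⇒ [8, 9, 9, 10, 6, 10, 8, 9, 10, 10, 7, 9]
j=3: 10>9, skip
j=4: 6≤9, i=3, swap(3,4) ⇒ [8, 9, 9, 6, 10, 10, 8, 9, 10, 10, 7, 9]
j=5: 10>9, skip
j=6: 8≤9, i=4, swap(4,6) ⇒ [8, 9, 9, 6, 8, 10, 10, 9, 10, 10, 7, 9]
j=7: 9≤9, i=5, swap(5,7) ⇒ [8, 9, 9, 6, 8, 9, 10, 10, 10, 10, 7, 9]
j=8: 10>9, skip
(after j=8) a = [8, 9, 9, 6, 8, 9, 10, 10, 10, 10, 7, 9]

[8, 9, 9, 6, 8, 9, 10, 10, 10, 10, 7, 9]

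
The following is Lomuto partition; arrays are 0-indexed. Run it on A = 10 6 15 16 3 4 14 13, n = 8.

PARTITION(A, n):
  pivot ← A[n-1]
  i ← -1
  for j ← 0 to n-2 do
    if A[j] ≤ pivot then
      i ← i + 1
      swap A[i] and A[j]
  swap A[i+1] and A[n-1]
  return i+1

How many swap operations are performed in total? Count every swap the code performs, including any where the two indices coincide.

5

pivot=13, i=-1
j=0: 10≤13, i=0, swap(0,0) ⇒ 10 6 15 16 3 4 14 13
j=1: 6≤13, i=1, swap(1,1) ⇒ 10 6 15 16 3 4 14 13
j=2: 15>13, skip
j=3: 16>13, skip
j=4: 3≤13, i=2, swap(2,4) ⇒ 10 6 3 16 15 4 14 13
j=5: 4≤13, i=3, swap(3,5) ⇒ 10 6 3 4 15 16 14 13
j=6: 14>13, skip
swap(4,7) ⇒ 10 6 3 4 13 16 14 15; return 4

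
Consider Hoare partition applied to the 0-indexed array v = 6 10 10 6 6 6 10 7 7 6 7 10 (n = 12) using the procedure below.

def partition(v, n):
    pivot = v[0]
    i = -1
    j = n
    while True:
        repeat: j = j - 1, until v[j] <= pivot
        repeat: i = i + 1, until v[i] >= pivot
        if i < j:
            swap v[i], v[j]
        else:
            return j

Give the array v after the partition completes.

pivot = v[0] = 6; i = -1, j = 12
j→9 (v[9]=6≤6), i→0 (v[0]=6≥6); i<j, swap → 6 10 10 6 6 6 10 7 7 6 7 10
j→5 (v[5]=6≤6), i→1 (v[1]=10≥6); i<j, swap → 6 6 10 6 6 10 10 7 7 6 7 10
j→4 (v[4]=6≤6), i→2 (v[2]=10≥6); i<j, swap → 6 6 6 6 10 10 10 7 7 6 7 10
j→3, i→3; i≥j, return j=3. v = 6 6 6 6 10 10 10 7 7 6 7 10

6 6 6 6 10 10 10 7 7 6 7 10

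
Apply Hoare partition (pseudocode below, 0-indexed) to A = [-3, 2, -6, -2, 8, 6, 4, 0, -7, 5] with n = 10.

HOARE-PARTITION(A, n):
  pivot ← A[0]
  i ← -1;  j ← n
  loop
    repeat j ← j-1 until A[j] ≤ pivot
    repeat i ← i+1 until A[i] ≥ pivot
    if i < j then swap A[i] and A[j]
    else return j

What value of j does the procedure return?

1

pivot = A[0] = -3; i = -1, j = 10
j→8 (A[8]=-7≤-3), i→0 (A[0]=-3≥-3); i<j, swap → [-7, 2, -6, -2, 8, 6, 4, 0, -3, 5]
j→2 (A[2]=-6≤-3), i→1 (A[1]=2≥-3); i<j, swap → [-7, -6, 2, -2, 8, 6, 4, 0, -3, 5]
j→1, i→2; i≥j, return j=1. A = [-7, -6, 2, -2, 8, 6, 4, 0, -3, 5]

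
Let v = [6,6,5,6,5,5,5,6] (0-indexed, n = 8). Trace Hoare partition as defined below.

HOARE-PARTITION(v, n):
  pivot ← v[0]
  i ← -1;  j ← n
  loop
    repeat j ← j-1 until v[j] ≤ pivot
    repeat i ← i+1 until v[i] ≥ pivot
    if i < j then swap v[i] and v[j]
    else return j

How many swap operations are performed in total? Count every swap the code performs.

3

pivot=6
j stops at 7 (6), i stops at 0 (6); swap ⇒ [6,6,5,6,5,5,5,6]
j stops at 6 (5), i stops at 1 (6); swap ⇒ [6,5,5,6,5,5,6,6]
j stops at 5 (5), i stops at 3 (6); swap ⇒ [6,5,5,5,5,6,6,6]
j stops at 4, i stops at 5; i≥j ⇒ return 4. v=[6,5,5,5,5,6,6,6]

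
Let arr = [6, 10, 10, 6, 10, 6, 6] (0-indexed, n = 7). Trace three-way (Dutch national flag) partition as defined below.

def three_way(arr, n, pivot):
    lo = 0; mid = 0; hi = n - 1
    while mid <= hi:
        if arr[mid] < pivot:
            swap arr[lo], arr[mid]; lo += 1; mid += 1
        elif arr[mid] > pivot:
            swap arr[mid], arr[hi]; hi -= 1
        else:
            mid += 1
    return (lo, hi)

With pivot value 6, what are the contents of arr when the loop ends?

pivot = 6; lo=0, mid=0, hi=6
arr[mid]=6=6: mid=1
arr[mid]=10>6: swap arr[1],arr[6]; hi=5 → [6, 6, 10, 6, 10, 6, 10]
arr[mid]=6=6: mid=2
arr[mid]=10>6: swap arr[2],arr[5]; hi=4 → [6, 6, 6, 6, 10, 10, 10]
arr[mid]=6=6: mid=3
arr[mid]=6=6: mid=4
arr[mid]=10>6: swap arr[4],arr[4]; hi=3 → [6, 6, 6, 6, 10, 10, 10]
end: lo=0, hi=3; arr = [6, 6, 6, 6, 10, 10, 10]

[6, 6, 6, 6, 10, 10, 10]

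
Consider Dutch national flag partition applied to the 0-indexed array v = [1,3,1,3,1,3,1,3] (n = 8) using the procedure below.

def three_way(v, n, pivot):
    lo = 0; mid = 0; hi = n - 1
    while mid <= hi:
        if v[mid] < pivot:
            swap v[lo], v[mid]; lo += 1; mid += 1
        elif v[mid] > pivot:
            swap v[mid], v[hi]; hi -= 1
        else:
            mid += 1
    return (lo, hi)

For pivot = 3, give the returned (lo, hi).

(4, 7)

lo=0 mid=0 hi=7
1<3: swap(0,0), lo=1 mid=1 ⇒ [1,3,1,3,1,3,1,3]
3=3: mid=2
1<3: swap(1,2), lo=2 mid=3 ⇒ [1,1,3,3,1,3,1,3]
3=3: mid=4
1<3: swap(2,4), lo=3 mid=5 ⇒ [1,1,1,3,3,3,1,3]
3=3: mid=6
1<3: swap(3,6), lo=4 mid=7 ⇒ [1,1,1,1,3,3,3,3]
3=3: mid=8
done. lo=4 hi=7; v=[1,1,1,1,3,3,3,3]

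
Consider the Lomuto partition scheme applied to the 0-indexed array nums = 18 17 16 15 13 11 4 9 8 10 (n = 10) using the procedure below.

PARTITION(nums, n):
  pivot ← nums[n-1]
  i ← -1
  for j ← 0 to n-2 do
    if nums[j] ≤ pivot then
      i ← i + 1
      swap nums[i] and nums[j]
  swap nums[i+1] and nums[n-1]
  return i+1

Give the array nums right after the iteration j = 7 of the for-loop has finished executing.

4 9 16 15 13 11 18 17 8 10

pivot=10, i=-1
j=0: 18>10, skip
j=1: 17>10, skip
j=2: 16>10, skip
j=3: 15>10, skip
j=4: 13>10, skip
j=5: 11>10, skip
j=6: 4≤10, i=0, swap(0,6) ⇒ 4 17 16 15 13 11 18 9 8 10
j=7: 9≤10, i=1, swap(1,7) ⇒ 4 9 16 15 13 11 18 17 8 10
(after j=7) nums = 4 9 16 15 13 11 18 17 8 10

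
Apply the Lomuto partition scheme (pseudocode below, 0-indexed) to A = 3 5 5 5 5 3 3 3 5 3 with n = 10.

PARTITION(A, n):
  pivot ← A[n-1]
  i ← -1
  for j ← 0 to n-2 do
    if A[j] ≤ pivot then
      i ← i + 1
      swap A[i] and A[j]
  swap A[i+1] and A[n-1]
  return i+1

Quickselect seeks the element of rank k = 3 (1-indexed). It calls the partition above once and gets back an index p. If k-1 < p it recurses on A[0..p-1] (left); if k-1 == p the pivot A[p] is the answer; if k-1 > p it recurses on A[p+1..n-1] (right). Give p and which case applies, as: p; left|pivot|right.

pivot=3, i=-1
j=0: 3≤3, i=0, swap(0,0) ⇒ 3 5 5 5 5 3 3 3 5 3
j=1: 5>3, skip
j=2: 5>3, skip
j=3: 5>3, skip
j=4: 5>3, skip
j=5: 3≤3, i=1, swap(1,5) ⇒ 3 3 5 5 5 5 3 3 5 3
j=6: 3≤3, i=2, swap(2,6) ⇒ 3 3 3 5 5 5 5 3 5 3
j=7: 3≤3, i=3, swap(3,7) ⇒ 3 3 3 3 5 5 5 5 5 3
j=8: 5>3, skip
swap(4,9) ⇒ 3 3 3 3 3 5 5 5 5 5; return 4
p = 4; k-1 = 2 < 4 ⇒ left

4; left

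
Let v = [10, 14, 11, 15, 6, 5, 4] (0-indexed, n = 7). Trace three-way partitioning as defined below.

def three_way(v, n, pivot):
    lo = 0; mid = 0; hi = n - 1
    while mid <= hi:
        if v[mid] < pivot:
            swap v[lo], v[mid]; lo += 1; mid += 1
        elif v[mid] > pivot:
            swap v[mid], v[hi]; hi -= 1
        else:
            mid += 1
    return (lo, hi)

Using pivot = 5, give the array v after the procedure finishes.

pivot = 5; lo=0, mid=0, hi=6
v[mid]=10>5: swap v[0],v[6]; hi=5 → [4, 14, 11, 15, 6, 5, 10]
v[mid]=4<5: swap v[0],v[0]; lo=1,mid=1 → [4, 14, 11, 15, 6, 5, 10]
v[mid]=14>5: swap v[1],v[5]; hi=4 → [4, 5, 11, 15, 6, 14, 10]
v[mid]=5=5: mid=2
v[mid]=11>5: swap v[2],v[4]; hi=3 → [4, 5, 6, 15, 11, 14, 10]
v[mid]=6>5: swap v[2],v[3]; hi=2 → [4, 5, 15, 6, 11, 14, 10]
v[mid]=15>5: swap v[2],v[2]; hi=1 → [4, 5, 15, 6, 11, 14, 10]
end: lo=1, hi=1; v = [4, 5, 15, 6, 11, 14, 10]

[4, 5, 15, 6, 11, 14, 10]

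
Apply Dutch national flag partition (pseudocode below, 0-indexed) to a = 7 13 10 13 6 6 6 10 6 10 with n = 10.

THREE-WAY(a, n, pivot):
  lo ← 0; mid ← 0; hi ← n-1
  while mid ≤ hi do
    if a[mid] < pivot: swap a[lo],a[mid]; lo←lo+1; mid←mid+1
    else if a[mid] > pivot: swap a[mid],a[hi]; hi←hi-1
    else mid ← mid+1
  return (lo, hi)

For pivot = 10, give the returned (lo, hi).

(5, 7)

lo=0 mid=0 hi=9
7<10: swap(0,0), lo=1 mid=1 ⇒ 7 13 10 13 6 6 6 10 6 10
13>10: swap(1,9), hi=8 ⇒ 7 10 10 13 6 6 6 10 6 13
10=10: mid=2
10=10: mid=3
13>10: swap(3,8), hi=7 ⇒ 7 10 10 6 6 6 6 10 13 13
6<10: swap(1,3), lo=2 mid=4 ⇒ 7 6 10 10 6 6 6 10 13 13
6<10: swap(2,4), lo=3 mid=5 ⇒ 7 6 6 10 10 6 6 10 13 13
6<10: swap(3,5), lo=4 mid=6 ⇒ 7 6 6 6 10 10 6 10 13 13
6<10: swap(4,6), lo=5 mid=7 ⇒ 7 6 6 6 6 10 10 10 13 13
10=10: mid=8
done. lo=5 hi=7; a=7 6 6 6 6 10 10 10 13 13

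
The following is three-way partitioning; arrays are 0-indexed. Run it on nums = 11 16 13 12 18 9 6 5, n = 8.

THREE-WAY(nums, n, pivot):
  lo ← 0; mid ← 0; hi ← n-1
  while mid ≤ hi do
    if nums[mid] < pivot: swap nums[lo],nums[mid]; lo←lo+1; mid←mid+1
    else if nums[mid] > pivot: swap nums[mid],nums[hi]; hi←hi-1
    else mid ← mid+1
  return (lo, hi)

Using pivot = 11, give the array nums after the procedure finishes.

5 6 9 11 18 12 13 16

lo=0 mid=0 hi=7
11=11: mid=1
16>11: swap(1,7), hi=6 ⇒ 11 5 13 12 18 9 6 16
5<11: swap(0,1), lo=1 mid=2 ⇒ 5 11 13 12 18 9 6 16
13>11: swap(2,6), hi=5 ⇒ 5 11 6 12 18 9 13 16
6<11: swap(1,2), lo=2 mid=3 ⇒ 5 6 11 12 18 9 13 16
12>11: swap(3,5), hi=4 ⇒ 5 6 11 9 18 12 13 16
9<11: swap(2,3), lo=3 mid=4 ⇒ 5 6 9 11 18 12 13 16
18>11: swap(4,4), hi=3 ⇒ 5 6 9 11 18 12 13 16
done. lo=3 hi=3; nums=5 6 9 11 18 12 13 16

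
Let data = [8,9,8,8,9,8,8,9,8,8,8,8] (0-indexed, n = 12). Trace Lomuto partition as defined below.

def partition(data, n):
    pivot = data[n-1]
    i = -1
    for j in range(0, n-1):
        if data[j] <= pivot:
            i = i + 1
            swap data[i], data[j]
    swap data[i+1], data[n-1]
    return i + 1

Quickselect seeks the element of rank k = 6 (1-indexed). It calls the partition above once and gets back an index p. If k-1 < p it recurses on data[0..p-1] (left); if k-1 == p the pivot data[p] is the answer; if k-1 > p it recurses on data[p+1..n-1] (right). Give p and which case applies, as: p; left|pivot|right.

pivot=8, i=-1
j=0: 8≤8, i=0, swap(0,0) ⇒ [8,9,8,8,9,8,8,9,8,8,8,8]
j=1: 9>8, skip
j=2: 8≤8, i=1, swap(1,2) ⇒ [8,8,9,8,9,8,8,9,8,8,8,8]
j=3: 8≤8, i=2, swap(2,3) ⇒ [8,8,8,9,9,8,8,9,8,8,8,8]
j=4: 9>8, skip
j=5: 8≤8, i=3, swap(3,5) ⇒ [8,8,8,8,9,9,8,9,8,8,8,8]
j=6: 8≤8, i=4, swap(4,6) ⇒ [8,8,8,8,8,9,9,9,8,8,8,8]
j=7: 9>8, skip
j=8: 8≤8, i=5, swap(5,8) ⇒ [8,8,8,8,8,8,9,9,9,8,8,8]
j=9: 8≤8, i=6, swap(6,9) ⇒ [8,8,8,8,8,8,8,9,9,9,8,8]
j=10: 8≤8, i=7, swap(7,10) ⇒ [8,8,8,8,8,8,8,8,9,9,9,8]
swap(8,11) ⇒ [8,8,8,8,8,8,8,8,8,9,9,9]; return 8
p = 8; k-1 = 5 < 8 ⇒ left

8; left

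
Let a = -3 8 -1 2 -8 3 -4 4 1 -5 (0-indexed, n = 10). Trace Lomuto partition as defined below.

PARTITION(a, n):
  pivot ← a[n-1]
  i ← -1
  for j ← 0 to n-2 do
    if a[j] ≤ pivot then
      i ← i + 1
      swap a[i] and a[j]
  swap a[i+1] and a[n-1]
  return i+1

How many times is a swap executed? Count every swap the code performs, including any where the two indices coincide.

2

pivot=-5, i=-1
j=0: -3>-5, skip
j=1: 8>-5, skip
j=2: -1>-5, skip
j=3: 2>-5, skip
j=4: -8≤-5, i=0, swap(0,4) ⇒ -8 8 -1 2 -3 3 -4 4 1 -5
j=5: 3>-5, skip
j=6: -4>-5, skip
j=7: 4>-5, skip
j=8: 1>-5, skip
swap(1,9) ⇒ -8 -5 -1 2 -3 3 -4 4 1 8; return 1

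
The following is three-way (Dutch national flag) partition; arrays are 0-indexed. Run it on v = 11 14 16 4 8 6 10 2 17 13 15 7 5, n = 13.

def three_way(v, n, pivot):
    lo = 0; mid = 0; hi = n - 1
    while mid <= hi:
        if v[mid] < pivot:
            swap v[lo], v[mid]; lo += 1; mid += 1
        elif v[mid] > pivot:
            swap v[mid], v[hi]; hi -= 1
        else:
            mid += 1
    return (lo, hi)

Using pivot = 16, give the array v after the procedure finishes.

lo=0 mid=0 hi=12
11<16: swap(0,0), lo=1 mid=1 ⇒ 11 14 16 4 8 6 10 2 17 13 15 7 5
14<16: swap(1,1), lo=2 mid=2 ⇒ 11 14 16 4 8 6 10 2 17 13 15 7 5
16=16: mid=3
4<16: swap(2,3), lo=3 mid=4 ⇒ 11 14 4 16 8 6 10 2 17 13 15 7 5
8<16: swap(3,4), lo=4 mid=5 ⇒ 11 14 4 8 16 6 10 2 17 13 15 7 5
6<16: swap(4,5), lo=5 mid=6 ⇒ 11 14 4 8 6 16 10 2 17 13 15 7 5
10<16: swap(5,6), lo=6 mid=7 ⇒ 11 14 4 8 6 10 16 2 17 13 15 7 5
2<16: swap(6,7), lo=7 mid=8 ⇒ 11 14 4 8 6 10 2 16 17 13 15 7 5
17>16: swap(8,12), hi=11 ⇒ 11 14 4 8 6 10 2 16 5 13 15 7 17
5<16: swap(7,8), lo=8 mid=9 ⇒ 11 14 4 8 6 10 2 5 16 13 15 7 17
13<16: swap(8,9), lo=9 mid=10 ⇒ 11 14 4 8 6 10 2 5 13 16 15 7 17
15<16: swap(9,10), lo=10 mid=11 ⇒ 11 14 4 8 6 10 2 5 13 15 16 7 17
7<16: swap(10,11), lo=11 mid=12 ⇒ 11 14 4 8 6 10 2 5 13 15 7 16 17
done. lo=11 hi=11; v=11 14 4 8 6 10 2 5 13 15 7 16 17

11 14 4 8 6 10 2 5 13 15 7 16 17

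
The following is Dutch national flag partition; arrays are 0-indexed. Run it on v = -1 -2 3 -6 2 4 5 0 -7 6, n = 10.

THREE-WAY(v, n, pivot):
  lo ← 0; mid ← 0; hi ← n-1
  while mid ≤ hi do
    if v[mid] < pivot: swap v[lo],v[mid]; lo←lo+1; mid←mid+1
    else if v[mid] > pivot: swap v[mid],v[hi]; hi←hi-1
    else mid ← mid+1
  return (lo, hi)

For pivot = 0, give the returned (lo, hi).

(4, 4)

lo=0 mid=0 hi=9
-1<0: swap(0,0), lo=1 mid=1 ⇒ -1 -2 3 -6 2 4 5 0 -7 6
-2<0: swap(1,1), lo=2 mid=2 ⇒ -1 -2 3 -6 2 4 5 0 -7 6
3>0: swap(2,9), hi=8 ⇒ -1 -2 6 -6 2 4 5 0 -7 3
6>0: swap(2,8), hi=7 ⇒ -1 -2 -7 -6 2 4 5 0 6 3
-7<0: swap(2,2), lo=3 mid=3 ⇒ -1 -2 -7 -6 2 4 5 0 6 3
-6<0: swap(3,3), lo=4 mid=4 ⇒ -1 -2 -7 -6 2 4 5 0 6 3
2>0: swap(4,7), hi=6 ⇒ -1 -2 -7 -6 0 4 5 2 6 3
0=0: mid=5
4>0: swap(5,6), hi=5 ⇒ -1 -2 -7 -6 0 5 4 2 6 3
5>0: swap(5,5), hi=4 ⇒ -1 -2 -7 -6 0 5 4 2 6 3
done. lo=4 hi=4; v=-1 -2 -7 -6 0 5 4 2 6 3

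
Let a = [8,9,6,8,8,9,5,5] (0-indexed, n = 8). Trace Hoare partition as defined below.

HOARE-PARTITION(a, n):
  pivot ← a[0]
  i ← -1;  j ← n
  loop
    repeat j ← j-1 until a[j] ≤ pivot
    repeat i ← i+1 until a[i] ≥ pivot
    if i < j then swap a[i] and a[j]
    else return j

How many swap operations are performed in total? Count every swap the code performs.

pivot = a[0] = 8; i = -1, j = 8
j→7 (a[7]=5≤8), i→0 (a[0]=8≥8); i<j, swap → [5,9,6,8,8,9,5,8]
j→6 (a[6]=5≤8), i→1 (a[1]=9≥8); i<j, swap → [5,5,6,8,8,9,9,8]
j→4 (a[4]=8≤8), i→3 (a[3]=8≥8); i<j, swap → [5,5,6,8,8,9,9,8]
j→3, i→4; i≥j, return j=3. a = [5,5,6,8,8,9,9,8]

3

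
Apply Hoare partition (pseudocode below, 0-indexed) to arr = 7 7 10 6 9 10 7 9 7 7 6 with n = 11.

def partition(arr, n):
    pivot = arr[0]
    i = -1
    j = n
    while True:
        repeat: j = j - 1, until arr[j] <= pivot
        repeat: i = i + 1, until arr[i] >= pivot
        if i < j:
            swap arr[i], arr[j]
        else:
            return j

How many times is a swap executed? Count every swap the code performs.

pivot = arr[0] = 7; i = -1, j = 11
j→10 (arr[10]=6≤7), i→0 (arr[0]=7≥7); i<j, swap → 6 7 10 6 9 10 7 9 7 7 7
j→9 (arr[9]=7≤7), i→1 (arr[1]=7≥7); i<j, swap → 6 7 10 6 9 10 7 9 7 7 7
j→8 (arr[8]=7≤7), i→2 (arr[2]=10≥7); i<j, swap → 6 7 7 6 9 10 7 9 10 7 7
j→6 (arr[6]=7≤7), i→4 (arr[4]=9≥7); i<j, swap → 6 7 7 6 7 10 9 9 10 7 7
j→4, i→5; i≥j, return j=4. arr = 6 7 7 6 7 10 9 9 10 7 7

4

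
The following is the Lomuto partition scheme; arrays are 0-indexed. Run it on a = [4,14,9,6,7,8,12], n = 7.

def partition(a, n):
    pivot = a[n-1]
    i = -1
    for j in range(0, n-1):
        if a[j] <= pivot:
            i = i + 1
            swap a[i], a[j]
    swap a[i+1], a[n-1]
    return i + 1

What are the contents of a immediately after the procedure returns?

pivot = a[6] = 12; i = -1
j=0: a[0]=4 ≤ 12 → i=0, swap a[0],a[0] (no change) → [4,14,9,6,7,8,12]
j=1: a[1]=14 > 12 → no swap
j=2: a[2]=9 ≤ 12 → i=1, swap a[1],a[2] → [4,9,14,6,7,8,12]
j=3: a[3]=6 ≤ 12 → i=2, swap a[2],a[3] → [4,9,6,14,7,8,12]
j=4: a[4]=7 ≤ 12 → i=3, swap a[3],a[4] → [4,9,6,7,14,8,12]
j=5: a[5]=8 ≤ 12 → i=4, swap a[4],a[5] → [4,9,6,7,8,14,12]
final swap a[5],a[6] → [4,9,6,7,8,12,14]; return 5

[4,9,6,7,8,12,14]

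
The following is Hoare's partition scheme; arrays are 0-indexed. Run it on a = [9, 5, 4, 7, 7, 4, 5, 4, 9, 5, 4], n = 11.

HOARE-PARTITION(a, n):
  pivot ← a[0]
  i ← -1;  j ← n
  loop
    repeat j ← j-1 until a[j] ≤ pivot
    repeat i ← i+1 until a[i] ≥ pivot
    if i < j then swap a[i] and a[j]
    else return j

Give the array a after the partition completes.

pivot = a[0] = 9; i = -1, j = 11
j→10 (a[10]=4≤9), i→0 (a[0]=9≥9); i<j, swap → [4, 5, 4, 7, 7, 4, 5, 4, 9, 5, 9]
j→9 (a[9]=5≤9), i→8 (a[8]=9≥9); i<j, swap → [4, 5, 4, 7, 7, 4, 5, 4, 5, 9, 9]
j→8, i→9; i≥j, return j=8. a = [4, 5, 4, 7, 7, 4, 5, 4, 5, 9, 9]

[4, 5, 4, 7, 7, 4, 5, 4, 5, 9, 9]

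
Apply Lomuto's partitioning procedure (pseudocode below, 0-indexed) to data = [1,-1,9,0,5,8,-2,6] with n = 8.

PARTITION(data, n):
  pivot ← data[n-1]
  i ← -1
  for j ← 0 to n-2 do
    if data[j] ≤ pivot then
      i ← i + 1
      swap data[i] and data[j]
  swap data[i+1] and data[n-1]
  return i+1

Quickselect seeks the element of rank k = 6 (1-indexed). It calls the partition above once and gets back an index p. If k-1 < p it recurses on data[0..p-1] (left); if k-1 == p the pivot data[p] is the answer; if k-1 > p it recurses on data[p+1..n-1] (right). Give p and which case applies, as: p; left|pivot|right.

pivot=6, i=-1
j=0: 1≤6, i=0, swap(0,0) ⇒ [1,-1,9,0,5,8,-2,6]
j=1: -1≤6, i=1, swap(1,1) ⇒ [1,-1,9,0,5,8,-2,6]
j=2: 9>6, skip
j=3: 0≤6, i=2, swap(2,3) ⇒ [1,-1,0,9,5,8,-2,6]
j=4: 5≤6, i=3, swap(3,4) ⇒ [1,-1,0,5,9,8,-2,6]
j=5: 8>6, skip
j=6: -2≤6, i=4, swap(4,6) ⇒ [1,-1,0,5,-2,8,9,6]
swap(5,7) ⇒ [1,-1,0,5,-2,6,9,8]; return 5
p = 5; k-1 = 5 == 5 ⇒ pivot

5; pivot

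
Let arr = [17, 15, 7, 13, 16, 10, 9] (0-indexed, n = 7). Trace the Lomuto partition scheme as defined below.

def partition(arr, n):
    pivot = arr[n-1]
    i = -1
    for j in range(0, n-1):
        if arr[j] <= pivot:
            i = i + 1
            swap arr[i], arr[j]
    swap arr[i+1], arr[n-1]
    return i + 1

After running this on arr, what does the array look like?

pivot = arr[6] = 9; i = -1
j=0: arr[0]=17 > 9 → no swap
j=1: arr[1]=15 > 9 → no swap
j=2: arr[2]=7 ≤ 9 → i=0, swap arr[0],arr[2] → [7, 15, 17, 13, 16, 10, 9]
j=3: arr[3]=13 > 9 → no swap
j=4: arr[4]=16 > 9 → no swap
j=5: arr[5]=10 > 9 → no swap
final swap arr[1],arr[6] → [7, 9, 17, 13, 16, 10, 15]; return 1

[7, 9, 17, 13, 16, 10, 15]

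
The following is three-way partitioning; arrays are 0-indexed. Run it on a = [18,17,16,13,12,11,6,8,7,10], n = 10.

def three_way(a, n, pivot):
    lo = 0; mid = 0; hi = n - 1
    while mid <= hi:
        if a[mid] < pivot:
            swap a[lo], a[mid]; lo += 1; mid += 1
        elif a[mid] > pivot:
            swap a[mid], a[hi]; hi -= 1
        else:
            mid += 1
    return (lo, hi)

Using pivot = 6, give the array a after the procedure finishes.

pivot = 6; lo=0, mid=0, hi=9
a[mid]=18>6: swap a[0],a[9]; hi=8 → [10,17,16,13,12,11,6,8,7,18]
a[mid]=10>6: swap a[0],a[8]; hi=7 → [7,17,16,13,12,11,6,8,10,18]
a[mid]=7>6: swap a[0],a[7]; hi=6 → [8,17,16,13,12,11,6,7,10,18]
a[mid]=8>6: swap a[0],a[6]; hi=5 → [6,17,16,13,12,11,8,7,10,18]
a[mid]=6=6: mid=1
a[mid]=17>6: swap a[1],a[5]; hi=4 → [6,11,16,13,12,17,8,7,10,18]
a[mid]=11>6: swap a[1],a[4]; hi=3 → [6,12,16,13,11,17,8,7,10,18]
a[mid]=12>6: swap a[1],a[3]; hi=2 → [6,13,16,12,11,17,8,7,10,18]
a[mid]=13>6: swap a[1],a[2]; hi=1 → [6,16,13,12,11,17,8,7,10,18]
a[mid]=16>6: swap a[1],a[1]; hi=0 → [6,16,13,12,11,17,8,7,10,18]
end: lo=0, hi=0; a = [6,16,13,12,11,17,8,7,10,18]

[6,16,13,12,11,17,8,7,10,18]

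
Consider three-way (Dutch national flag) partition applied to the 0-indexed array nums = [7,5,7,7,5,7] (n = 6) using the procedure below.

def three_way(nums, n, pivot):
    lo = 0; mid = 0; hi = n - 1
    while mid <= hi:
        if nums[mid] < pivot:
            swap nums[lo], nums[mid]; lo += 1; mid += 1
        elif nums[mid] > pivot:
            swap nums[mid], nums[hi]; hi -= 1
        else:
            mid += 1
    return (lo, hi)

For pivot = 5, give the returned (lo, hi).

lo=0 mid=0 hi=5
7>5: swap(0,5), hi=4 ⇒ [7,5,7,7,5,7]
7>5: swap(0,4), hi=3 ⇒ [5,5,7,7,7,7]
5=5: mid=1
5=5: mid=2
7>5: swap(2,3), hi=2 ⇒ [5,5,7,7,7,7]
7>5: swap(2,2), hi=1 ⇒ [5,5,7,7,7,7]
done. lo=0 hi=1; nums=[5,5,7,7,7,7]

(0, 1)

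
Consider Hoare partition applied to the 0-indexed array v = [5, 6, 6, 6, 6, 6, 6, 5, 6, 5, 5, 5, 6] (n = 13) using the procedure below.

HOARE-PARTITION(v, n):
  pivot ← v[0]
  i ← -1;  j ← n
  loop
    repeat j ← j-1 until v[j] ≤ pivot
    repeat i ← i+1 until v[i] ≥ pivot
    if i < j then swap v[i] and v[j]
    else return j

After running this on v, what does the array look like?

pivot=5
j stops at 11 (5), i stops at 0 (5); swap ⇒ [5, 6, 6, 6, 6, 6, 6, 5, 6, 5, 5, 5, 6]
j stops at 10 (5), i stops at 1 (6); swap ⇒ [5, 5, 6, 6, 6, 6, 6, 5, 6, 5, 6, 5, 6]
j stops at 9 (5), i stops at 2 (6); swap ⇒ [5, 5, 5, 6, 6, 6, 6, 5, 6, 6, 6, 5, 6]
j stops at 7 (5), i stops at 3 (6); swap ⇒ [5, 5, 5, 5, 6, 6, 6, 6, 6, 6, 6, 5, 6]
j stops at 3, i stops at 4; i≥j ⇒ return 3. v=[5, 5, 5, 5, 6, 6, 6, 6, 6, 6, 6, 5, 6]

[5, 5, 5, 5, 6, 6, 6, 6, 6, 6, 6, 5, 6]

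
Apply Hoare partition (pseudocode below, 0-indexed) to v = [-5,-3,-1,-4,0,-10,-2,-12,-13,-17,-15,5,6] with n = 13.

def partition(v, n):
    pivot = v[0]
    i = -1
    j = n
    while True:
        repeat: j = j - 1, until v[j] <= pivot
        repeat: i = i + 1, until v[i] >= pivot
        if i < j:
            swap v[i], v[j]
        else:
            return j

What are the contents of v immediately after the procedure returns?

[-15,-17,-13,-12,-10,0,-2,-4,-1,-3,-5,5,6]

pivot = v[0] = -5; i = -1, j = 13
j→10 (v[10]=-15≤-5), i→0 (v[0]=-5≥-5); i<j, swap → [-15,-3,-1,-4,0,-10,-2,-12,-13,-17,-5,5,6]
j→9 (v[9]=-17≤-5), i→1 (v[1]=-3≥-5); i<j, swap → [-15,-17,-1,-4,0,-10,-2,-12,-13,-3,-5,5,6]
j→8 (v[8]=-13≤-5), i→2 (v[2]=-1≥-5); i<j, swap → [-15,-17,-13,-4,0,-10,-2,-12,-1,-3,-5,5,6]
j→7 (v[7]=-12≤-5), i→3 (v[3]=-4≥-5); i<j, swap → [-15,-17,-13,-12,0,-10,-2,-4,-1,-3,-5,5,6]
j→5 (v[5]=-10≤-5), i→4 (v[4]=0≥-5); i<j, swap → [-15,-17,-13,-12,-10,0,-2,-4,-1,-3,-5,5,6]
j→4, i→5; i≥j, return j=4. v = [-15,-17,-13,-12,-10,0,-2,-4,-1,-3,-5,5,6]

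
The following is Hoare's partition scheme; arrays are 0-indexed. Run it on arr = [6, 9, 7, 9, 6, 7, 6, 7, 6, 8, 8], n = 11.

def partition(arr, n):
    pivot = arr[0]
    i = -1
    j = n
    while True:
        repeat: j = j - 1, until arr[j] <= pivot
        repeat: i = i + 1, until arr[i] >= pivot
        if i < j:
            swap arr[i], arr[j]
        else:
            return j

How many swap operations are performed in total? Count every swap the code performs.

3

pivot=6
j stops at 8 (6), i stops at 0 (6); swap ⇒ [6, 9, 7, 9, 6, 7, 6, 7, 6, 8, 8]
j stops at 6 (6), i stops at 1 (9); swap ⇒ [6, 6, 7, 9, 6, 7, 9, 7, 6, 8, 8]
j stops at 4 (6), i stops at 2 (7); swap ⇒ [6, 6, 6, 9, 7, 7, 9, 7, 6, 8, 8]
j stops at 2, i stops at 3; i≥j ⇒ return 2. arr=[6, 6, 6, 9, 7, 7, 9, 7, 6, 8, 8]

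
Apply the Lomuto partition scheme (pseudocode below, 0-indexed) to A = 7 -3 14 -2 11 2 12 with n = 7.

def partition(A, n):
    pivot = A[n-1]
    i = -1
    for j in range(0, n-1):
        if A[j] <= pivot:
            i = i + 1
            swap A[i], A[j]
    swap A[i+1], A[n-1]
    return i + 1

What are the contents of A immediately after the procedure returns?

pivot=12, i=-1
j=0: 7≤12, i=0, swap(0,0) ⇒ 7 -3 14 -2 11 2 12
j=1: -3≤12, i=1, swap(1,1) ⇒ 7 -3 14 -2 11 2 12
j=2: 14>12, skip
j=3: -2≤12, i=2, swap(2,3) ⇒ 7 -3 -2 14 11 2 12
j=4: 11≤12, i=3, swap(3,4) ⇒ 7 -3 -2 11 14 2 12
j=5: 2≤12, i=4, swap(4,5) ⇒ 7 -3 -2 11 2 14 12
swap(5,6) ⇒ 7 -3 -2 11 2 12 14; return 5

7 -3 -2 11 2 12 14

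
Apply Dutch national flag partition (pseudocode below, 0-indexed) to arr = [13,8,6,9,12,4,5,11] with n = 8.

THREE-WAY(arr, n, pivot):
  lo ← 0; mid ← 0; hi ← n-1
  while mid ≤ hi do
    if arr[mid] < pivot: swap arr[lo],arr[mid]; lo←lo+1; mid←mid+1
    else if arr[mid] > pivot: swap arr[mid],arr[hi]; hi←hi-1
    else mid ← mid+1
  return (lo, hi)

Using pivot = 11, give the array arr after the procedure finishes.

pivot = 11; lo=0, mid=0, hi=7
arr[mid]=13>11: swap arr[0],arr[7]; hi=6 → [11,8,6,9,12,4,5,13]
arr[mid]=11=11: mid=1
arr[mid]=8<11: swap arr[0],arr[1]; lo=1,mid=2 → [8,11,6,9,12,4,5,13]
arr[mid]=6<11: swap arr[1],arr[2]; lo=2,mid=3 → [8,6,11,9,12,4,5,13]
arr[mid]=9<11: swap arr[2],arr[3]; lo=3,mid=4 → [8,6,9,11,12,4,5,13]
arr[mid]=12>11: swap arr[4],arr[6]; hi=5 → [8,6,9,11,5,4,12,13]
arr[mid]=5<11: swap arr[3],arr[4]; lo=4,mid=5 → [8,6,9,5,11,4,12,13]
arr[mid]=4<11: swap arr[4],arr[5]; lo=5,mid=6 → [8,6,9,5,4,11,12,13]
end: lo=5, hi=5; arr = [8,6,9,5,4,11,12,13]

[8,6,9,5,4,11,12,13]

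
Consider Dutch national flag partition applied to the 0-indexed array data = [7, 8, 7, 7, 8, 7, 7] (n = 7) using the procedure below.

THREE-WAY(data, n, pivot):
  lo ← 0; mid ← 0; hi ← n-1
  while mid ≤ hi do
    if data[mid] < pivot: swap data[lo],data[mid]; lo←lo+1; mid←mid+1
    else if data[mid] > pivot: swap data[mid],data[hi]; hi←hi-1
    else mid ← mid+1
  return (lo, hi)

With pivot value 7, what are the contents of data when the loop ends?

[7, 7, 7, 7, 7, 8, 8]

pivot = 7; lo=0, mid=0, hi=6
data[mid]=7=7: mid=1
data[mid]=8>7: swap data[1],data[6]; hi=5 → [7, 7, 7, 7, 8, 7, 8]
data[mid]=7=7: mid=2
data[mid]=7=7: mid=3
data[mid]=7=7: mid=4
data[mid]=8>7: swap data[4],data[5]; hi=4 → [7, 7, 7, 7, 7, 8, 8]
data[mid]=7=7: mid=5
end: lo=0, hi=4; data = [7, 7, 7, 7, 7, 8, 8]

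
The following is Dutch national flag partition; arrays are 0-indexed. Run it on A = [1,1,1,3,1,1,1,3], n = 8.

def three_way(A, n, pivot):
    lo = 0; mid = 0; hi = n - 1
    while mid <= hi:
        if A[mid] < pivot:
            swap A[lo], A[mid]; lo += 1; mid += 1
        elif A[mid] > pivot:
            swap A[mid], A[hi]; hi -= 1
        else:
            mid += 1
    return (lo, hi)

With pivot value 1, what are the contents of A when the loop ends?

pivot = 1; lo=0, mid=0, hi=7
A[mid]=1=1: mid=1
A[mid]=1=1: mid=2
A[mid]=1=1: mid=3
A[mid]=3>1: swap A[3],A[7]; hi=6 → [1,1,1,3,1,1,1,3]
A[mid]=3>1: swap A[3],A[6]; hi=5 → [1,1,1,1,1,1,3,3]
A[mid]=1=1: mid=4
A[mid]=1=1: mid=5
A[mid]=1=1: mid=6
end: lo=0, hi=5; A = [1,1,1,1,1,1,3,3]

[1,1,1,1,1,1,3,3]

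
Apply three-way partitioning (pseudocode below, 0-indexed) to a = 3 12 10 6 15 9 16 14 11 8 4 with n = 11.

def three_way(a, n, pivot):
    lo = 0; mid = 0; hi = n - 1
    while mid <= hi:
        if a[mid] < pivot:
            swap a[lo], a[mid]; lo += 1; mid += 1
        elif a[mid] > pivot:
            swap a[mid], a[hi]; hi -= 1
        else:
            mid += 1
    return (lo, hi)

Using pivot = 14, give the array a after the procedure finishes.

3 12 10 6 4 9 8 11 14 16 15

lo=0 mid=0 hi=10
3<14: swap(0,0), lo=1 mid=1 ⇒ 3 12 10 6 15 9 16 14 11 8 4
12<14: swap(1,1), lo=2 mid=2 ⇒ 3 12 10 6 15 9 16 14 11 8 4
10<14: swap(2,2), lo=3 mid=3 ⇒ 3 12 10 6 15 9 16 14 11 8 4
6<14: swap(3,3), lo=4 mid=4 ⇒ 3 12 10 6 15 9 16 14 11 8 4
15>14: swap(4,10), hi=9 ⇒ 3 12 10 6 4 9 16 14 11 8 15
4<14: swap(4,4), lo=5 mid=5 ⇒ 3 12 10 6 4 9 16 14 11 8 15
9<14: swap(5,5), lo=6 mid=6 ⇒ 3 12 10 6 4 9 16 14 11 8 15
16>14: swap(6,9), hi=8 ⇒ 3 12 10 6 4 9 8 14 11 16 15
8<14: swap(6,6), lo=7 mid=7 ⇒ 3 12 10 6 4 9 8 14 11 16 15
14=14: mid=8
11<14: swap(7,8), lo=8 mid=9 ⇒ 3 12 10 6 4 9 8 11 14 16 15
done. lo=8 hi=8; a=3 12 10 6 4 9 8 11 14 16 15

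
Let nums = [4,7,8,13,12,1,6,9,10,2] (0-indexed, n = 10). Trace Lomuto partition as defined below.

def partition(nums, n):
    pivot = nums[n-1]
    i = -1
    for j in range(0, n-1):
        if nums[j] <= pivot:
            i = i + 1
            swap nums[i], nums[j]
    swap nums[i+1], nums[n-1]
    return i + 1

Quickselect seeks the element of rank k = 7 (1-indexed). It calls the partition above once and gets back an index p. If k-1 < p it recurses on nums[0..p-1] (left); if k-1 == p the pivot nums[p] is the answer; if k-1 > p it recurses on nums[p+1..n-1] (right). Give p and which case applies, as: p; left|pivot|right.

1; right

pivot=2, i=-1
j=0: 4>2, skip
j=1: 7>2, skip
j=2: 8>2, skip
j=3: 13>2, skip
j=4: 12>2, skip
j=5: 1≤2, i=0, swap(0,5) ⇒ [1,7,8,13,12,4,6,9,10,2]
j=6: 6>2, skip
j=7: 9>2, skip
j=8: 10>2, skip
swap(1,9) ⇒ [1,2,8,13,12,4,6,9,10,7]; return 1
p = 1; k-1 = 6 > 1 ⇒ right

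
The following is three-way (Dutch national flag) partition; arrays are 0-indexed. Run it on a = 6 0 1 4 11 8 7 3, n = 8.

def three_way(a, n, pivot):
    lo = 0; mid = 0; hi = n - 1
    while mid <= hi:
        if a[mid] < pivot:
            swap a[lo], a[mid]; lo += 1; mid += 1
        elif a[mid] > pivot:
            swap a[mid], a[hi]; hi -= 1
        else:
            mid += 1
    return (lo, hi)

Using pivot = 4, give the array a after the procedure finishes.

pivot = 4; lo=0, mid=0, hi=7
a[mid]=6>4: swap a[0],a[7]; hi=6 → 3 0 1 4 11 8 7 6
a[mid]=3<4: swap a[0],a[0]; lo=1,mid=1 → 3 0 1 4 11 8 7 6
a[mid]=0<4: swap a[1],a[1]; lo=2,mid=2 → 3 0 1 4 11 8 7 6
a[mid]=1<4: swap a[2],a[2]; lo=3,mid=3 → 3 0 1 4 11 8 7 6
a[mid]=4=4: mid=4
a[mid]=11>4: swap a[4],a[6]; hi=5 → 3 0 1 4 7 8 11 6
a[mid]=7>4: swap a[4],a[5]; hi=4 → 3 0 1 4 8 7 11 6
a[mid]=8>4: swap a[4],a[4]; hi=3 → 3 0 1 4 8 7 11 6
end: lo=3, hi=3; a = 3 0 1 4 8 7 11 6

3 0 1 4 8 7 11 6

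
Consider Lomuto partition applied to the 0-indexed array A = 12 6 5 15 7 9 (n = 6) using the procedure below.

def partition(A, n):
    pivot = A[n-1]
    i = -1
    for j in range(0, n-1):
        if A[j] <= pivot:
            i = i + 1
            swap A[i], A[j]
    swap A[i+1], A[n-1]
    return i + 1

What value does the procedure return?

pivot = A[5] = 9; i = -1
j=0: A[0]=12 > 9 → no swap
j=1: A[1]=6 ≤ 9 → i=0, swap A[0],A[1] → 6 12 5 15 7 9
j=2: A[2]=5 ≤ 9 → i=1, swap A[1],A[2] → 6 5 12 15 7 9
j=3: A[3]=15 > 9 → no swap
j=4: A[4]=7 ≤ 9 → i=2, swap A[2],A[4] → 6 5 7 15 12 9
final swap A[3],A[5] → 6 5 7 9 12 15; return 3

3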